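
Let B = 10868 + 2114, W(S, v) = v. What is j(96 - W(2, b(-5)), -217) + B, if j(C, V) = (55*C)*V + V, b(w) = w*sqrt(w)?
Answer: -1132995 - 59675*I*sqrt(5) ≈ -1.133e+6 - 1.3344e+5*I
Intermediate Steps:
b(w) = w**(3/2)
j(C, V) = V + 55*C*V (j(C, V) = 55*C*V + V = V + 55*C*V)
B = 12982
j(96 - W(2, b(-5)), -217) + B = -217*(1 + 55*(96 - (-5)**(3/2))) + 12982 = -217*(1 + 55*(96 - (-5)*I*sqrt(5))) + 12982 = -217*(1 + 55*(96 + 5*I*sqrt(5))) + 12982 = -217*(1 + (5280 + 275*I*sqrt(5))) + 12982 = -217*(5281 + 275*I*sqrt(5)) + 12982 = (-1145977 - 59675*I*sqrt(5)) + 12982 = -1132995 - 59675*I*sqrt(5)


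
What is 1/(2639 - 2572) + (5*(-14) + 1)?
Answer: -4622/67 ≈ -68.985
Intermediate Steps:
1/(2639 - 2572) + (5*(-14) + 1) = 1/67 + (-70 + 1) = 1/67 - 69 = -4622/67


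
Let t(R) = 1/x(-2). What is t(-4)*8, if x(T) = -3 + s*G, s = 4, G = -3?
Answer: -8/15 ≈ -0.53333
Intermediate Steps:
x(T) = -15 (x(T) = -3 + 4*(-3) = -3 - 12 = -15)
t(R) = -1/15 (t(R) = 1/(-15) = -1/15)
t(-4)*8 = -1/15*8 = -8/15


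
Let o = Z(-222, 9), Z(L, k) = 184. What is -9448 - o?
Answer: -9632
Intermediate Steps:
o = 184
-9448 - o = -9448 - 1*184 = -9448 - 184 = -9632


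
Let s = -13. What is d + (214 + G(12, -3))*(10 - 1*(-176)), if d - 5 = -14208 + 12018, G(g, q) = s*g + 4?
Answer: 9347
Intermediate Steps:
G(g, q) = 4 - 13*g (G(g, q) = -13*g + 4 = 4 - 13*g)
d = -2185 (d = 5 + (-14208 + 12018) = 5 - 2190 = -2185)
d + (214 + G(12, -3))*(10 - 1*(-176)) = -2185 + (214 + (4 - 13*12))*(10 - 1*(-176)) = -2185 + (214 + (4 - 156))*(10 + 176) = -2185 + (214 - 152)*186 = -2185 + 62*186 = -2185 + 11532 = 9347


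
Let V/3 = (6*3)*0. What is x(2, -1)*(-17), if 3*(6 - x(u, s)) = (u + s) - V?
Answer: -289/3 ≈ -96.333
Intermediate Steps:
V = 0 (V = 3*((6*3)*0) = 3*(18*0) = 3*0 = 0)
x(u, s) = 6 - s/3 - u/3 (x(u, s) = 6 - ((u + s) - 1*0)/3 = 6 - ((s + u) + 0)/3 = 6 - (s + u)/3 = 6 + (-s/3 - u/3) = 6 - s/3 - u/3)
x(2, -1)*(-17) = (6 - 1/3*(-1) - 1/3*2)*(-17) = (6 + 1/3 - 2/3)*(-17) = (17/3)*(-17) = -289/3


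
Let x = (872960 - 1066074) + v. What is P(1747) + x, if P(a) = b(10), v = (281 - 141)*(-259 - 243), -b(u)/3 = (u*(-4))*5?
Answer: -262794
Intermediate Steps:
b(u) = 60*u (b(u) = -3*u*(-4)*5 = -3*(-4*u)*5 = -(-60)*u = 60*u)
v = -70280 (v = 140*(-502) = -70280)
P(a) = 600 (P(a) = 60*10 = 600)
x = -263394 (x = (872960 - 1066074) - 70280 = -193114 - 70280 = -263394)
P(1747) + x = 600 - 263394 = -262794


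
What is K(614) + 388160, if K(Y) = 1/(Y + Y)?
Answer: 476660481/1228 ≈ 3.8816e+5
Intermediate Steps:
K(Y) = 1/(2*Y)
K(614) + 388160 = (½)/614 + 388160 = (½)*(1/614) + 388160 = 1/1228 + 388160 = 476660481/1228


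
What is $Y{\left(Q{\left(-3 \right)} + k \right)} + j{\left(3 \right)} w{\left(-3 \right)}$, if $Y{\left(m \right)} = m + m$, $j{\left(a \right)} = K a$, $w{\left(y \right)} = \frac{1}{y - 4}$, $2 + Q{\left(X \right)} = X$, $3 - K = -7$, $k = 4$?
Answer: $- \frac{44}{7} \approx -6.2857$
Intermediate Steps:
$K = 10$ ($K = 3 - -7 = 3 + 7 = 10$)
$Q{\left(X \right)} = -2 + X$
$w{\left(y \right)} = \frac{1}{-4 + y}$
$j{\left(a \right)} = 10 a$
$Y{\left(m \right)} = 2 m$
$Y{\left(Q{\left(-3 \right)} + k \right)} + j{\left(3 \right)} w{\left(-3 \right)} = 2 \left(\left(-2 - 3\right) + 4\right) + \frac{10 \cdot 3}{-4 - 3} = 2 \left(-5 + 4\right) + \frac{30}{-7} = 2 \left(-1\right) + 30 \left(- \frac{1}{7}\right) = -2 - \frac{30}{7} = - \frac{44}{7}$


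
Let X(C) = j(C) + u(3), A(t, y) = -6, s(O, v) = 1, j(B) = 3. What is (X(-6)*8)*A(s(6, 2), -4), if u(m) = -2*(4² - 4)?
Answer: 1008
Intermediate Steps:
u(m) = -24 (u(m) = -2*(16 - 4) = -2*12 = -24)
X(C) = -21 (X(C) = 3 - 24 = -21)
(X(-6)*8)*A(s(6, 2), -4) = -21*8*(-6) = -168*(-6) = 1008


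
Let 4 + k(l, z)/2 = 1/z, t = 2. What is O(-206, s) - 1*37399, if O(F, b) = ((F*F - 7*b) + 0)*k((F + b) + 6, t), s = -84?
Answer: -338567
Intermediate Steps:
k(l, z) = -8 + 2/z
O(F, b) = -7*F**2 + 49*b (O(F, b) = ((F*F - 7*b) + 0)*(-8 + 2/2) = ((F**2 - 7*b) + 0)*(-8 + 2*(1/2)) = (F**2 - 7*b)*(-8 + 1) = (F**2 - 7*b)*(-7) = -7*F**2 + 49*b)
O(-206, s) - 1*37399 = (-7*(-206)**2 + 49*(-84)) - 1*37399 = (-7*42436 - 4116) - 37399 = (-297052 - 4116) - 37399 = -301168 - 37399 = -338567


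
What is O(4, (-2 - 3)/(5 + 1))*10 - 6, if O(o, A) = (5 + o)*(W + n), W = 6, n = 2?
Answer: 714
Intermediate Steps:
O(o, A) = 40 + 8*o (O(o, A) = (5 + o)*(6 + 2) = (5 + o)*8 = 40 + 8*o)
O(4, (-2 - 3)/(5 + 1))*10 - 6 = (40 + 8*4)*10 - 6 = (40 + 32)*10 - 6 = 72*10 - 6 = 720 - 6 = 714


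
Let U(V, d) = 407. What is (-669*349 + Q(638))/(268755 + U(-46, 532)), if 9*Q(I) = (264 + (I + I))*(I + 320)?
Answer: -626009/2422458 ≈ -0.25842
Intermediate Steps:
Q(I) = (264 + 2*I)*(320 + I)/9 (Q(I) = ((264 + (I + I))*(I + 320))/9 = ((264 + 2*I)*(320 + I))/9 = (264 + 2*I)*(320 + I)/9)
(-669*349 + Q(638))/(268755 + U(-46, 532)) = (-669*349 + (28160/3 + (2/9)*638² + (904/9)*638))/(268755 + 407) = (-233481 + (28160/3 + (2/9)*407044 + 576752/9))/269162 = (-233481 + (28160/3 + 814088/9 + 576752/9))*(1/269162) = (-233481 + 1475320/9)*(1/269162) = -626009/9*1/269162 = -626009/2422458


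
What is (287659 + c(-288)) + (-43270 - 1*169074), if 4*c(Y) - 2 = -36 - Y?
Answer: 150757/2 ≈ 75379.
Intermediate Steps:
c(Y) = -17/2 - Y/4 (c(Y) = 1/2 + (-36 - Y)/4 = 1/2 + (-9 - Y/4) = -17/2 - Y/4)
(287659 + c(-288)) + (-43270 - 1*169074) = (287659 + (-17/2 - 1/4*(-288))) + (-43270 - 1*169074) = (287659 + (-17/2 + 72)) + (-43270 - 169074) = (287659 + 127/2) - 212344 = 575445/2 - 212344 = 150757/2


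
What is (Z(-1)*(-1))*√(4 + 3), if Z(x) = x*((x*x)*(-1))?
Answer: -√7 ≈ -2.6458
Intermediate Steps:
Z(x) = -x³ (Z(x) = x*(x²*(-1)) = x*(-x²) = -x³)
(Z(-1)*(-1))*√(4 + 3) = (-1*(-1)³*(-1))*√(4 + 3) = (-1*(-1)*(-1))*√7 = (1*(-1))*√7 = -√7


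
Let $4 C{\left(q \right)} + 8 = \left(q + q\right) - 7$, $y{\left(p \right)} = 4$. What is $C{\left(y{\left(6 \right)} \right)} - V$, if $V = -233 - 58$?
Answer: $\frac{1157}{4} \approx 289.25$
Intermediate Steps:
$V = -291$ ($V = -233 - 58 = -291$)
$C{\left(q \right)} = - \frac{15}{4} + \frac{q}{2}$ ($C{\left(q \right)} = -2 + \frac{\left(q + q\right) - 7}{4} = -2 + \frac{2 q - 7}{4} = -2 + \frac{-7 + 2 q}{4} = -2 + \left(- \frac{7}{4} + \frac{q}{2}\right) = - \frac{15}{4} + \frac{q}{2}$)
$C{\left(y{\left(6 \right)} \right)} - V = \left(- \frac{15}{4} + \frac{1}{2} \cdot 4\right) - -291 = \left(- \frac{15}{4} + 2\right) + 291 = - \frac{7}{4} + 291 = \frac{1157}{4}$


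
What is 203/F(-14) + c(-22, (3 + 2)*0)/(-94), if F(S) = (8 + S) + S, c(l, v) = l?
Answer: -9321/940 ≈ -9.9160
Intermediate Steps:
F(S) = 8 + 2*S
203/F(-14) + c(-22, (3 + 2)*0)/(-94) = 203/(8 + 2*(-14)) - 22/(-94) = 203/(8 - 28) - 22*(-1/94) = 203/(-20) + 11/47 = 203*(-1/20) + 11/47 = -203/20 + 11/47 = -9321/940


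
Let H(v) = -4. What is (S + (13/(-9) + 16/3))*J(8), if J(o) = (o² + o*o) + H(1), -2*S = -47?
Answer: 30566/9 ≈ 3396.2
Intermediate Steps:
S = 47/2 (S = -½*(-47) = 47/2 ≈ 23.500)
J(o) = -4 + 2*o² (J(o) = (o² + o*o) - 4 = (o² + o²) - 4 = 2*o² - 4 = -4 + 2*o²)
(S + (13/(-9) + 16/3))*J(8) = (47/2 + (13/(-9) + 16/3))*(-4 + 2*8²) = (47/2 + (13*(-⅑) + 16*(⅓)))*(-4 + 2*64) = (47/2 + (-13/9 + 16/3))*(-4 + 128) = (47/2 + 35/9)*124 = (493/18)*124 = 30566/9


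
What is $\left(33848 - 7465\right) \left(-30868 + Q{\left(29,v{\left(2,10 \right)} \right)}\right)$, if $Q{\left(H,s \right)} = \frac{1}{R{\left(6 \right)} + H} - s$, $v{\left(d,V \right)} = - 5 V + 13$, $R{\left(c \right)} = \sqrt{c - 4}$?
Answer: $- \frac{682453809940}{839} - \frac{26383 \sqrt{2}}{839} \approx -8.1341 \cdot 10^{8}$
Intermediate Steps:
$R{\left(c \right)} = \sqrt{-4 + c}$
$v{\left(d,V \right)} = 13 - 5 V$
$Q{\left(H,s \right)} = \frac{1}{H + \sqrt{2}} - s$ ($Q{\left(H,s \right)} = \frac{1}{\sqrt{-4 + 6} + H} - s = \frac{1}{\sqrt{2} + H} - s = \frac{1}{H + \sqrt{2}} - s$)
$\left(33848 - 7465\right) \left(-30868 + Q{\left(29,v{\left(2,10 \right)} \right)}\right) = \left(33848 - 7465\right) \left(-30868 + \frac{1 - 29 \left(13 - 50\right) - \left(13 - 50\right) \sqrt{2}}{29 + \sqrt{2}}\right) = 26383 \left(-30868 + \frac{1 - 29 \left(13 - 50\right) - \left(13 - 50\right) \sqrt{2}}{29 + \sqrt{2}}\right) = 26383 \left(-30868 + \frac{1 - 29 \left(-37\right) - - 37 \sqrt{2}}{29 + \sqrt{2}}\right) = 26383 \left(-30868 + \frac{1 + 1073 + 37 \sqrt{2}}{29 + \sqrt{2}}\right) = 26383 \left(-30868 + \frac{1074 + 37 \sqrt{2}}{29 + \sqrt{2}}\right) = -814390444 + \frac{26383 \left(1074 + 37 \sqrt{2}\right)}{29 + \sqrt{2}}$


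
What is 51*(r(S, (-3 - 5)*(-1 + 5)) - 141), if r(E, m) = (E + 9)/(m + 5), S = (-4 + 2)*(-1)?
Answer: -64906/9 ≈ -7211.8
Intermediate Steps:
S = 2 (S = -2*(-1) = 2)
r(E, m) = (9 + E)/(5 + m)
51*(r(S, (-3 - 5)*(-1 + 5)) - 141) = 51*((9 + 2)/(5 + (-3 - 5)*(-1 + 5)) - 141) = 51*(11/(5 - 8*4) - 141) = 51*(11/(5 - 32) - 141) = 51*(11/(-27) - 141) = 51*(-1/27*11 - 141) = 51*(-11/27 - 141) = 51*(-3818/27) = -64906/9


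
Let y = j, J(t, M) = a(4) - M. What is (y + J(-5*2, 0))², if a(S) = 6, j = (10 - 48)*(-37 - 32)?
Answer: 6906384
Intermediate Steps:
j = 2622 (j = -38*(-69) = 2622)
J(t, M) = 6 - M
y = 2622
(y + J(-5*2, 0))² = (2622 + (6 - 1*0))² = (2622 + (6 + 0))² = (2622 + 6)² = 2628² = 6906384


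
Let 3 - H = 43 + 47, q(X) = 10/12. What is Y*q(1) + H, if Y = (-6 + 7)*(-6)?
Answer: -92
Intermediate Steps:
q(X) = 5/6 (q(X) = 10*(1/12) = 5/6)
H = -87 (H = 3 - (43 + 47) = 3 - 1*90 = 3 - 90 = -87)
Y = -6 (Y = 1*(-6) = -6)
Y*q(1) + H = -6*5/6 - 87 = -5 - 87 = -92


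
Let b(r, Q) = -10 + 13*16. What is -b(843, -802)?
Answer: -198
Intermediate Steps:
b(r, Q) = 198 (b(r, Q) = -10 + 208 = 198)
-b(843, -802) = -1*198 = -198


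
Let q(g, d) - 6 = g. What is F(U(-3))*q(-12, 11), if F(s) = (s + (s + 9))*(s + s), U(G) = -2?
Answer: 120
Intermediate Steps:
q(g, d) = 6 + g
F(s) = 2*s*(9 + 2*s) (F(s) = (s + (9 + s))*(2*s) = (9 + 2*s)*(2*s) = 2*s*(9 + 2*s))
F(U(-3))*q(-12, 11) = (2*(-2)*(9 + 2*(-2)))*(6 - 12) = (2*(-2)*(9 - 4))*(-6) = (2*(-2)*5)*(-6) = -20*(-6) = 120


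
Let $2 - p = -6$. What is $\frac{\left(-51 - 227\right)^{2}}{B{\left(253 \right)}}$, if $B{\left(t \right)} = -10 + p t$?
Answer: $\frac{38642}{1007} \approx 38.373$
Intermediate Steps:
$p = 8$ ($p = 2 - -6 = 2 + 6 = 8$)
$B{\left(t \right)} = -10 + 8 t$
$\frac{\left(-51 - 227\right)^{2}}{B{\left(253 \right)}} = \frac{\left(-51 - 227\right)^{2}}{-10 + 8 \cdot 253} = \frac{\left(-278\right)^{2}}{-10 + 2024} = \frac{77284}{2014} = 77284 \cdot \frac{1}{2014} = \frac{38642}{1007}$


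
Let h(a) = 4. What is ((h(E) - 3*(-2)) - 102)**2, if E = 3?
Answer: 8464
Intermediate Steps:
((h(E) - 3*(-2)) - 102)**2 = ((4 - 3*(-2)) - 102)**2 = ((4 + 6) - 102)**2 = (10 - 102)**2 = (-92)**2 = 8464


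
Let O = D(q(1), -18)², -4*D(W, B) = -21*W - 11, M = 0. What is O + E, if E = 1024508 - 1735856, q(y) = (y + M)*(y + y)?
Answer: -11378759/16 ≈ -7.1117e+5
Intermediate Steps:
q(y) = 2*y² (q(y) = (y + 0)*(y + y) = y*(2*y) = 2*y²)
D(W, B) = 11/4 + 21*W/4 (D(W, B) = -(-21*W - 11)/4 = -(-11 - 21*W)/4 = 11/4 + 21*W/4)
E = -711348
O = 2809/16 (O = (11/4 + 21*(2*1²)/4)² = (11/4 + 21*(2*1)/4)² = (11/4 + (21/4)*2)² = (11/4 + 21/2)² = (53/4)² = 2809/16 ≈ 175.56)
O + E = 2809/16 - 711348 = -11378759/16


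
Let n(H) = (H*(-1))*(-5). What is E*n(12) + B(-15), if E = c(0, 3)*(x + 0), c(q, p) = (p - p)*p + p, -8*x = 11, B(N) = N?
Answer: -525/2 ≈ -262.50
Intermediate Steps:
n(H) = 5*H (n(H) = -H*(-5) = 5*H)
x = -11/8 (x = -⅛*11 = -11/8 ≈ -1.3750)
c(q, p) = p (c(q, p) = 0*p + p = 0 + p = p)
E = -33/8 (E = 3*(-11/8 + 0) = 3*(-11/8) = -33/8 ≈ -4.1250)
E*n(12) + B(-15) = -165*12/8 - 15 = -33/8*60 - 15 = -495/2 - 15 = -525/2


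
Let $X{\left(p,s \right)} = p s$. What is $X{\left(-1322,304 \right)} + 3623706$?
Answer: $3221818$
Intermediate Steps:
$X{\left(-1322,304 \right)} + 3623706 = \left(-1322\right) 304 + 3623706 = -401888 + 3623706 = 3221818$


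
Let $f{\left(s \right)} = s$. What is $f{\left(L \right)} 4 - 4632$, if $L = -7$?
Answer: $-4660$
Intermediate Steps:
$f{\left(L \right)} 4 - 4632 = \left(-7\right) 4 - 4632 = -28 - 4632 = -4660$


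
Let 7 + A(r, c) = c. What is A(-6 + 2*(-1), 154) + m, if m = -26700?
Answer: -26553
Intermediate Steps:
A(r, c) = -7 + c
A(-6 + 2*(-1), 154) + m = (-7 + 154) - 26700 = 147 - 26700 = -26553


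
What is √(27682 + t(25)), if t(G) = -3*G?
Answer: √27607 ≈ 166.15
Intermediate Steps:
√(27682 + t(25)) = √(27682 - 3*25) = √(27682 - 75) = √27607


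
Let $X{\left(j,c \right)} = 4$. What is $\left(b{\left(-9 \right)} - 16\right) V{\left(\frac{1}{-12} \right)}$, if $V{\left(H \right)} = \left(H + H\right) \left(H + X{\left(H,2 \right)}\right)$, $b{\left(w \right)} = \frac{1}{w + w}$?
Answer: $\frac{13583}{1296} \approx 10.481$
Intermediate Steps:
$b{\left(w \right)} = \frac{1}{2 w}$
$V{\left(H \right)} = 2 H \left(4 + H\right)$ ($V{\left(H \right)} = \left(H + H\right) \left(H + 4\right) = 2 H \left(4 + H\right)$)
$\left(b{\left(-9 \right)} - 16\right) V{\left(\frac{1}{-12} \right)} = \left(\frac{1}{2 \left(-9\right)} - 16\right) \frac{2 \left(4 + \frac{1}{-12}\right)}{-12} = \left(\frac{1}{2} \left(- \frac{1}{9}\right) - 16\right) 2 \left(- \frac{1}{12}\right) \left(4 - \frac{1}{12}\right) = \left(- \frac{1}{18} - 16\right) 2 \left(- \frac{1}{12}\right) \frac{47}{12} = \left(- \frac{289}{18}\right) \left(- \frac{47}{72}\right) = \frac{13583}{1296}$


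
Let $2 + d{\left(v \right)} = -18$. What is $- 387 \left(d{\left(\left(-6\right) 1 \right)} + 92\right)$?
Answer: $-27864$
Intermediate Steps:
$d{\left(v \right)} = -20$ ($d{\left(v \right)} = -2 - 18 = -20$)
$- 387 \left(d{\left(\left(-6\right) 1 \right)} + 92\right) = - 387 \left(-20 + 92\right) = \left(-387\right) 72 = -27864$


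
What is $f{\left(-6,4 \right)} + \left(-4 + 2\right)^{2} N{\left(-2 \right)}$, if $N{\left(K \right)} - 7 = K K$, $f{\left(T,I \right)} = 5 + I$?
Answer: $53$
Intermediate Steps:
$N{\left(K \right)} = 7 + K^{2}$ ($N{\left(K \right)} = 7 + K K = 7 + K^{2}$)
$f{\left(-6,4 \right)} + \left(-4 + 2\right)^{2} N{\left(-2 \right)} = \left(5 + 4\right) + \left(-4 + 2\right)^{2} \left(7 + \left(-2\right)^{2}\right) = 9 + \left(-2\right)^{2} \left(7 + 4\right) = 9 + 4 \cdot 11 = 9 + 44 = 53$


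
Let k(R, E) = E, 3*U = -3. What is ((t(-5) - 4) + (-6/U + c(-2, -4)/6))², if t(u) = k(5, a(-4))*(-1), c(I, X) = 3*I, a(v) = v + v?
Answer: 81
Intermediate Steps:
a(v) = 2*v
U = -1 (U = (⅓)*(-3) = -1)
t(u) = 8 (t(u) = (2*(-4))*(-1) = -8*(-1) = 8)
((t(-5) - 4) + (-6/U + c(-2, -4)/6))² = ((8 - 4) + (-6/(-1) + (3*(-2))/6))² = (4 + (-6*(-1) - 6*⅙))² = (4 + (6 - 1))² = (4 + 5)² = 9² = 81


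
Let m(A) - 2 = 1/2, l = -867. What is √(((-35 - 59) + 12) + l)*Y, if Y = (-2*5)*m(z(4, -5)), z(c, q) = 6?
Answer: -25*I*√949 ≈ -770.15*I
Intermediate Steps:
m(A) = 5/2 (m(A) = 2 + 1/2 = 2 + ½ = 5/2)
Y = -25 (Y = -2*5*(5/2) = -10*5/2 = -25)
√(((-35 - 59) + 12) + l)*Y = √(((-35 - 59) + 12) - 867)*(-25) = √((-94 + 12) - 867)*(-25) = √(-82 - 867)*(-25) = √(-949)*(-25) = (I*√949)*(-25) = -25*I*√949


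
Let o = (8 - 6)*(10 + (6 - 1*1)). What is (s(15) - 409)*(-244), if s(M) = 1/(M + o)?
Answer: 4490576/45 ≈ 99791.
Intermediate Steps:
o = 30 (o = 2*(10 + (6 - 1)) = 2*(10 + 5) = 2*15 = 30)
s(M) = 1/(30 + M) (s(M) = 1/(M + 30) = 1/(30 + M))
(s(15) - 409)*(-244) = (1/(30 + 15) - 409)*(-244) = (1/45 - 409)*(-244) = -18404/45*(-244) = 4490576/45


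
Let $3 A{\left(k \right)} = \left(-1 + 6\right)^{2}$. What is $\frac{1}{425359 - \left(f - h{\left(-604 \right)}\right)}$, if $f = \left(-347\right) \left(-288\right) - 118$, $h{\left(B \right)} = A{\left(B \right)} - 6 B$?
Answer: $\frac{3}{987520} \approx 3.0379 \cdot 10^{-6}$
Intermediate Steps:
$A{\left(k \right)} = \frac{25}{3}$ ($A{\left(k \right)} = \frac{\left(-1 + 6\right)^{2}}{3} = \frac{5^{2}}{3} = \frac{1}{3} \cdot 25 = \frac{25}{3}$)
$h{\left(B \right)} = \frac{25}{3} - 6 B$
$f = 99818$ ($f = 99936 - 118 = 99818$)
$\frac{1}{425359 - \left(f - h{\left(-604 \right)}\right)} = \frac{1}{425359 + \left(\left(\frac{25}{3} - -3624\right) - 99818\right)} = \frac{1}{425359 + \left(\left(\frac{25}{3} + 3624\right) - 99818\right)} = \frac{1}{425359 + \left(\frac{10897}{3} - 99818\right)} = \frac{1}{425359 - \frac{288557}{3}} = \frac{1}{\frac{987520}{3}} = \frac{3}{987520}$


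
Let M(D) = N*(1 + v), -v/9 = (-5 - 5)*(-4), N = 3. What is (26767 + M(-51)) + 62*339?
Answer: 46708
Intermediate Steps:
v = -360 (v = -9*(-5 - 5)*(-4) = -(-90)*(-4) = -9*40 = -360)
M(D) = -1077 (M(D) = 3*(1 - 360) = 3*(-359) = -1077)
(26767 + M(-51)) + 62*339 = (26767 - 1077) + 62*339 = 25690 + 21018 = 46708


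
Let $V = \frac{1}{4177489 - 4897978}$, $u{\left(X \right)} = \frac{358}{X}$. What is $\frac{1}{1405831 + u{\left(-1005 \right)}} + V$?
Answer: $- \frac{688768352}{1017949942280733} \approx -6.7662 \cdot 10^{-7}$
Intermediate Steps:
$V = - \frac{1}{720489}$ ($V = \frac{1}{-720489} = - \frac{1}{720489} \approx -1.3879 \cdot 10^{-6}$)
$\frac{1}{1405831 + u{\left(-1005 \right)}} + V = \frac{1}{1405831 + \frac{358}{-1005}} - \frac{1}{720489} = \frac{1}{1405831 + 358 \left(- \frac{1}{1005}\right)} - \frac{1}{720489} = \frac{1}{1405831 - \frac{358}{1005}} - \frac{1}{720489} = \frac{1}{\frac{1412859797}{1005}} - \frac{1}{720489} = \frac{1005}{1412859797} - \frac{1}{720489} = - \frac{688768352}{1017949942280733}$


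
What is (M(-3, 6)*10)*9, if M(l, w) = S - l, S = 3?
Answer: 540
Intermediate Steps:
M(l, w) = 3 - l
(M(-3, 6)*10)*9 = ((3 - 1*(-3))*10)*9 = ((3 + 3)*10)*9 = (6*10)*9 = 60*9 = 540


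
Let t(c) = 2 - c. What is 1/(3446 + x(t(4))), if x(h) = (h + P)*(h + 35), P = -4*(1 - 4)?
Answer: 1/3776 ≈ 0.00026483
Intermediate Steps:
P = 12 (P = -4*(-3) = 12)
x(h) = (12 + h)*(35 + h) (x(h) = (h + 12)*(h + 35) = (12 + h)*(35 + h))
1/(3446 + x(t(4))) = 1/(3446 + (420 + (2 - 1*4)² + 47*(2 - 1*4))) = 1/(3446 + (420 + (2 - 4)² + 47*(2 - 4))) = 1/(3446 + (420 + (-2)² + 47*(-2))) = 1/(3446 + (420 + 4 - 94)) = 1/(3446 + 330) = 1/3776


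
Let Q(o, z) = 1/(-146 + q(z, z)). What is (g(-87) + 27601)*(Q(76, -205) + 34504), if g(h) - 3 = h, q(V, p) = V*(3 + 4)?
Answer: 1501074996491/1581 ≈ 9.4945e+8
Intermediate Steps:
q(V, p) = 7*V (q(V, p) = V*7 = 7*V)
g(h) = 3 + h
Q(o, z) = 1/(-146 + 7*z)
(g(-87) + 27601)*(Q(76, -205) + 34504) = ((3 - 87) + 27601)*(1/(-146 + 7*(-205)) + 34504) = (-84 + 27601)*(1/(-146 - 1435) + 34504) = 27517*(1/(-1581) + 34504) = 27517*(-1/1581 + 34504) = 27517*(54550823/1581) = 1501074996491/1581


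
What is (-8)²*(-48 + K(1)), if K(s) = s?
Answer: -3008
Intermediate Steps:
(-8)²*(-48 + K(1)) = (-8)²*(-48 + 1) = 64*(-47) = -3008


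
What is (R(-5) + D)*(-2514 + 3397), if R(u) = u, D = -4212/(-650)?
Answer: 32671/25 ≈ 1306.8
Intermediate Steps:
D = 162/25 (D = -4212*(-1/650) = 162/25 ≈ 6.4800)
(R(-5) + D)*(-2514 + 3397) = (-5 + 162/25)*(-2514 + 3397) = (37/25)*883 = 32671/25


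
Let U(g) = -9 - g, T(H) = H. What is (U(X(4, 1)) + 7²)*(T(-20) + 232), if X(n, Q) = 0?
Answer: 8480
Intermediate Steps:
(U(X(4, 1)) + 7²)*(T(-20) + 232) = ((-9 - 1*0) + 7²)*(-20 + 232) = ((-9 + 0) + 49)*212 = (-9 + 49)*212 = 40*212 = 8480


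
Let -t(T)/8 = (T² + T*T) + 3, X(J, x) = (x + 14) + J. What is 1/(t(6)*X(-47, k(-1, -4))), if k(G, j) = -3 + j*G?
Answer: 1/19200 ≈ 5.2083e-5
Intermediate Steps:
k(G, j) = -3 + G*j
X(J, x) = 14 + J + x (X(J, x) = (14 + x) + J = 14 + J + x)
t(T) = -24 - 16*T² (t(T) = -8*((T² + T*T) + 3) = -8*((T² + T²) + 3) = -8*(2*T² + 3) = -8*(3 + 2*T²) = -24 - 16*T²)
1/(t(6)*X(-47, k(-1, -4))) = 1/((-24 - 16*6²)*(14 - 47 + (-3 - 1*(-4)))) = 1/((-24 - 16*36)*(14 - 47 + (-3 + 4))) = 1/((-24 - 576)*(14 - 47 + 1)) = 1/(-600*(-32)) = 1/19200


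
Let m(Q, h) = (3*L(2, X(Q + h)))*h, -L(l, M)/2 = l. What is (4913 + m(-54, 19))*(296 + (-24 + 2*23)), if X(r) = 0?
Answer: 1489830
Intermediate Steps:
L(l, M) = -2*l
m(Q, h) = -12*h (m(Q, h) = (3*(-2*2))*h = (3*(-4))*h = -12*h)
(4913 + m(-54, 19))*(296 + (-24 + 2*23)) = (4913 - 12*19)*(296 + (-24 + 2*23)) = (4913 - 228)*(296 + (-24 + 46)) = 4685*(296 + 22) = 4685*318 = 1489830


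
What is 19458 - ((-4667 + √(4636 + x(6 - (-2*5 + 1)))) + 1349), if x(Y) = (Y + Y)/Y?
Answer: 22776 - √4638 ≈ 22708.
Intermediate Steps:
x(Y) = 2 (x(Y) = (2*Y)/Y = 2)
19458 - ((-4667 + √(4636 + x(6 - (-2*5 + 1)))) + 1349) = 19458 - ((-4667 + √(4636 + 2)) + 1349) = 19458 - ((-4667 + √4638) + 1349) = 19458 - (-3318 + √4638) = 19458 + (3318 - √4638) = 22776 - √4638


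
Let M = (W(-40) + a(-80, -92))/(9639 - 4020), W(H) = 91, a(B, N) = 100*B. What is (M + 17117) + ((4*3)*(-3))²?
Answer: 103454738/5619 ≈ 18412.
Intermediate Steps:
M = -7909/5619 (M = (91 + 100*(-80))/(9639 - 4020) = (91 - 8000)/5619 = -7909*1/5619 = -7909/5619 ≈ -1.4075)
(M + 17117) + ((4*3)*(-3))² = (-7909/5619 + 17117) + ((4*3)*(-3))² = 96172514/5619 + (12*(-3))² = 96172514/5619 + (-36)² = 96172514/5619 + 1296 = 103454738/5619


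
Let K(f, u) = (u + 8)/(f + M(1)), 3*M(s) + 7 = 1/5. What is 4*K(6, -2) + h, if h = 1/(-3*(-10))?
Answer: 1357/210 ≈ 6.4619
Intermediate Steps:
h = 1/30 ≈ 0.033333
M(s) = -34/15 (M(s) = -7/3 + (1/5)/3 = -7/3 + (1*(⅕))/3 = -7/3 + (⅓)*(⅕) = -7/3 + 1/15 = -34/15)
K(f, u) = (8 + u)/(-34/15 + f) (K(f, u) = (u + 8)/(f - 34/15) = (8 + u)/(-34/15 + f))
4*K(6, -2) + h = 4*(15*(8 - 2)/(-34 + 15*6)) + 1/30 = 4*(15*6/(-34 + 90)) + 1/30 = 4*(15*6/56) + 1/30 = 4*(15*(1/56)*6) + 1/30 = 4*(45/28) + 1/30 = 45/7 + 1/30 = 1357/210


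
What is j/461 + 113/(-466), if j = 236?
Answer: 57883/214826 ≈ 0.26944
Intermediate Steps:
j/461 + 113/(-466) = 236/461 + 113/(-466) = 236*(1/461) + 113*(-1/466) = 236/461 - 113/466 = 57883/214826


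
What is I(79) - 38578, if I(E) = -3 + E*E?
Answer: -32340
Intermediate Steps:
I(E) = -3 + E**2
I(79) - 38578 = (-3 + 79**2) - 38578 = (-3 + 6241) - 38578 = 6238 - 38578 = -32340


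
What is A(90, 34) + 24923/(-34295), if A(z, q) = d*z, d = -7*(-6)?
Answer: 129610177/34295 ≈ 3779.3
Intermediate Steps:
d = 42
A(z, q) = 42*z
A(90, 34) + 24923/(-34295) = 42*90 + 24923/(-34295) = 3780 + 24923*(-1/34295) = 3780 - 24923/34295 = 129610177/34295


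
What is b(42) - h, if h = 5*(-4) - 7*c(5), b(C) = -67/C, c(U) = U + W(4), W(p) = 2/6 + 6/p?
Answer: 1391/21 ≈ 66.238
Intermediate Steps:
W(p) = ⅓ + 6/p (W(p) = 2*(⅙) + 6/p = ⅓ + 6/p)
c(U) = 11/6 + U (c(U) = U + (⅓)*(18 + 4)/4 = U + (⅓)*(¼)*22 = U + 11/6 = 11/6 + U)
h = -407/6 (h = 5*(-4) - 7*(11/6 + 5) = -20 - 7*41/6 = -20 - 287/6 = -407/6 ≈ -67.833)
b(42) - h = -67/42 - 1*(-407/6) = -67*1/42 + 407/6 = -67/42 + 407/6 = 1391/21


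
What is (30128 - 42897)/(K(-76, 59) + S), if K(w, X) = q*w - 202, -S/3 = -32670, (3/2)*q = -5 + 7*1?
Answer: -38307/293120 ≈ -0.13069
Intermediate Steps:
q = 4/3 (q = 2*(-5 + 7*1)/3 = 2*(-5 + 7)/3 = (⅔)*2 = 4/3 ≈ 1.3333)
S = 98010 (S = -3*(-32670) = 98010)
K(w, X) = -202 + 4*w/3 (K(w, X) = 4*w/3 - 202 = -202 + 4*w/3)
(30128 - 42897)/(K(-76, 59) + S) = (30128 - 42897)/((-202 + (4/3)*(-76)) + 98010) = -12769/((-202 - 304/3) + 98010) = -12769/(-910/3 + 98010) = -12769/293120/3 = -12769*3/293120 = -38307/293120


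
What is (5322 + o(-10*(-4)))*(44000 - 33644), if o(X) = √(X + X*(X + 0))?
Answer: 55114632 + 20712*√410 ≈ 5.5534e+7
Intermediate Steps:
o(X) = √(X + X²) (o(X) = √(X + X*X) = √(X + X²))
(5322 + o(-10*(-4)))*(44000 - 33644) = (5322 + √((-10*(-4))*(1 - 10*(-4))))*(44000 - 33644) = (5322 + √(40*(1 + 40)))*10356 = (5322 + √(40*41))*10356 = (5322 + √1640)*10356 = (5322 + 2*√410)*10356 = 55114632 + 20712*√410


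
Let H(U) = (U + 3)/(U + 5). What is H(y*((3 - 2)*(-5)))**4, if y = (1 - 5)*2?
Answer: 3418801/4100625 ≈ 0.83373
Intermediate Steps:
y = -8 (y = -4*2 = -8)
H(U) = (3 + U)/(5 + U)
H(y*((3 - 2)*(-5)))**4 = ((3 - 8*(3 - 2)*(-5))/(5 - 8*(3 - 2)*(-5)))**4 = ((3 - 8*(-5))/(5 - 8*(-5)))**4 = ((3 + 40)/(5 + 40))**4 = (43/45)**4 = 3418801/4100625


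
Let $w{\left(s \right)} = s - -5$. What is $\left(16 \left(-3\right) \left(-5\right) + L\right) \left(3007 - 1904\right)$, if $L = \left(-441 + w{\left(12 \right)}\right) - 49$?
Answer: $-256999$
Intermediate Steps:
$w{\left(s \right)} = 5 + s$ ($w{\left(s \right)} = s + 5 = 5 + s$)
$L = -473$ ($L = \left(-441 + \left(5 + 12\right)\right) - 49 = \left(-441 + 17\right) - 49 = -424 - 49 = -473$)
$\left(16 \left(-3\right) \left(-5\right) + L\right) \left(3007 - 1904\right) = \left(16 \left(-3\right) \left(-5\right) - 473\right) \left(3007 - 1904\right) = \left(\left(-48\right) \left(-5\right) - 473\right) 1103 = \left(240 - 473\right) 1103 = \left(-233\right) 1103 = -256999$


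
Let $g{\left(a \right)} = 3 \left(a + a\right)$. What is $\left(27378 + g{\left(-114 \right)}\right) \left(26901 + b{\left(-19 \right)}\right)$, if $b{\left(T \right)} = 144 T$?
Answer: $645060510$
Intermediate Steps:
$g{\left(a \right)} = 6 a$ ($g{\left(a \right)} = 3 \cdot 2 a = 6 a$)
$\left(27378 + g{\left(-114 \right)}\right) \left(26901 + b{\left(-19 \right)}\right) = \left(27378 + 6 \left(-114\right)\right) \left(26901 + 144 \left(-19\right)\right) = \left(27378 - 684\right) \left(26901 - 2736\right) = 26694 \cdot 24165 = 645060510$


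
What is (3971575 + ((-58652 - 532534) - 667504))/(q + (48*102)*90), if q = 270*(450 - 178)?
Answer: 25837/4896 ≈ 5.2772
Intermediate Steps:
q = 73440 (q = 270*272 = 73440)
(3971575 + ((-58652 - 532534) - 667504))/(q + (48*102)*90) = (3971575 + ((-58652 - 532534) - 667504))/(73440 + (48*102)*90) = (3971575 + (-591186 - 667504))/(73440 + 4896*90) = (3971575 - 1258690)/(73440 + 440640) = 2712885/514080 = 2712885*(1/514080) = 25837/4896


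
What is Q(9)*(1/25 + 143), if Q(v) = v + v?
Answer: 64368/25 ≈ 2574.7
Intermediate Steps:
Q(v) = 2*v
Q(9)*(1/25 + 143) = (2*9)*(1/25 + 143) = 18*(1/25 + 143) = 18*(3576/25) = 64368/25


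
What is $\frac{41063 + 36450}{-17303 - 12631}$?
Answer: $- \frac{77513}{29934} \approx -2.5895$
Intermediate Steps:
$\frac{41063 + 36450}{-17303 - 12631} = \frac{77513}{-17303 + \left(-23140 + 10509\right)} = \frac{77513}{-17303 - 12631} = \frac{77513}{-29934} = 77513 \left(- \frac{1}{29934}\right) = - \frac{77513}{29934}$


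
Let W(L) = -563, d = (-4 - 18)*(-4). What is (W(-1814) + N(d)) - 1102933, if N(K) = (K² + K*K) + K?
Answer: -1087920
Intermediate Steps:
d = 88 (d = -22*(-4) = 88)
N(K) = K + 2*K² (N(K) = (K² + K²) + K = 2*K² + K = K + 2*K²)
(W(-1814) + N(d)) - 1102933 = (-563 + 88*(1 + 2*88)) - 1102933 = (-563 + 88*(1 + 176)) - 1102933 = (-563 + 88*177) - 1102933 = (-563 + 15576) - 1102933 = 15013 - 1102933 = -1087920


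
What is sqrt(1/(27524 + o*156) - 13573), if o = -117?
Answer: I*sqrt(291717645890)/4636 ≈ 116.5*I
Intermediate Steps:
sqrt(1/(27524 + o*156) - 13573) = sqrt(1/(27524 - 117*156) - 13573) = sqrt(1/(27524 - 18252) - 13573) = sqrt(1/9272 - 13573) = sqrt(-125848855/9272) = I*sqrt(291717645890)/4636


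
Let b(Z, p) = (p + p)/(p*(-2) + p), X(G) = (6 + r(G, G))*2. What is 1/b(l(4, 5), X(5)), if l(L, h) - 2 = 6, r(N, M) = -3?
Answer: -1/2 ≈ -0.50000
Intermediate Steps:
l(L, h) = 8 (l(L, h) = 2 + 6 = 8)
X(G) = 6 (X(G) = (6 - 3)*2 = 3*2 = 6)
b(Z, p) = -2 (b(Z, p) = (2*p)/(-2*p + p) = (2*p)/((-p)) = (2*p)*(-1/p) = -2)
1/b(l(4, 5), X(5)) = 1/(-2) = -1/2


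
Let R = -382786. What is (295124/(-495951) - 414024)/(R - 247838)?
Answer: 51333977987/78189650856 ≈ 0.65653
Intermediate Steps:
(295124/(-495951) - 414024)/(R - 247838) = (295124/(-495951) - 414024)/(-382786 - 247838) = (295124*(-1/495951) - 414024)/(-630624) = (-295124/495951 - 414024)*(-1/630624) = -205335911948/495951*(-1/630624) = 51333977987/78189650856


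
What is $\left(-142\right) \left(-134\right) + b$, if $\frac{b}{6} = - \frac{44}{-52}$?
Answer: $\frac{247430}{13} \approx 19033.0$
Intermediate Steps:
$b = \frac{66}{13}$ ($b = 6 \left(- \frac{44}{-52}\right) = 6 \left(\left(-44\right) \left(- \frac{1}{52}\right)\right) = 6 \cdot \frac{11}{13} = \frac{66}{13} \approx 5.0769$)
$\left(-142\right) \left(-134\right) + b = \left(-142\right) \left(-134\right) + \frac{66}{13} = 19028 + \frac{66}{13} = \frac{247430}{13}$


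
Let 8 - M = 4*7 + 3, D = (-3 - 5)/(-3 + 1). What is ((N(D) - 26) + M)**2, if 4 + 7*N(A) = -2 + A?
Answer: 119025/49 ≈ 2429.1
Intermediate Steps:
D = 4 (D = -8/(-2) = -8*(-1/2) = 4)
N(A) = -6/7 + A/7 (N(A) = -4/7 + (-2 + A)/7 = -4/7 + (-2/7 + A/7) = -6/7 + A/7)
M = -23 (M = 8 - (4*7 + 3) = 8 - (28 + 3) = 8 - 1*31 = 8 - 31 = -23)
((N(D) - 26) + M)**2 = (((-6/7 + (1/7)*4) - 26) - 23)**2 = (((-6/7 + 4/7) - 26) - 23)**2 = ((-2/7 - 26) - 23)**2 = (-184/7 - 23)**2 = (-345/7)**2 = 119025/49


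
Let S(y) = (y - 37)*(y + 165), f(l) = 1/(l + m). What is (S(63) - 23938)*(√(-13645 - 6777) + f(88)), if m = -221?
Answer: 18010/133 - 18010*I*√20422 ≈ 135.41 - 2.5737e+6*I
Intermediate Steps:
f(l) = 1/(-221 + l) (f(l) = 1/(l - 221) = 1/(-221 + l))
S(y) = (-37 + y)*(165 + y)
(S(63) - 23938)*(√(-13645 - 6777) + f(88)) = ((-6105 + 63² + 128*63) - 23938)*(√(-13645 - 6777) + 1/(-221 + 88)) = ((-6105 + 3969 + 8064) - 23938)*(√(-20422) + 1/(-133)) = (5928 - 23938)*(I*√20422 - 1/133) = -18010*(-1/133 + I*√20422) = 18010/133 - 18010*I*√20422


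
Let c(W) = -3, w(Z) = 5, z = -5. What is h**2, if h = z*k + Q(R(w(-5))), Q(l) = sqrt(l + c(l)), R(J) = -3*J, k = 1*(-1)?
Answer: 7 + 30*I*sqrt(2) ≈ 7.0 + 42.426*I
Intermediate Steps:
k = -1
Q(l) = sqrt(-3 + l) (Q(l) = sqrt(l - 3) = sqrt(-3 + l))
h = 5 + 3*I*sqrt(2) (h = -5*(-1) + sqrt(-3 - 3*5) = 5 + sqrt(-3 - 15) = 5 + sqrt(-18) = 5 + 3*I*sqrt(2) ≈ 5.0 + 4.2426*I)
h**2 = (5 + 3*I*sqrt(2))**2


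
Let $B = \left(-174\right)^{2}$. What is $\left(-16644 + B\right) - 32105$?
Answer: $-18473$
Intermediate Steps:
$B = 30276$
$\left(-16644 + B\right) - 32105 = \left(-16644 + 30276\right) - 32105 = 13632 - 32105 = -18473$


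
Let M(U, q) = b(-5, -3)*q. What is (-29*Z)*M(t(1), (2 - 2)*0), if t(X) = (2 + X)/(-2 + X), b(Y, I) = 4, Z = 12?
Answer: 0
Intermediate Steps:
t(X) = (2 + X)/(-2 + X)
M(U, q) = 4*q
(-29*Z)*M(t(1), (2 - 2)*0) = (-29*12)*(4*((2 - 2)*0)) = -1392*0*0 = -1392*0 = -348*0 = 0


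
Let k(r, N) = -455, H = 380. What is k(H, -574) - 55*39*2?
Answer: -4745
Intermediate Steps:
k(H, -574) - 55*39*2 = -455 - 55*39*2 = -455 - 2145*2 = -455 - 1*4290 = -455 - 4290 = -4745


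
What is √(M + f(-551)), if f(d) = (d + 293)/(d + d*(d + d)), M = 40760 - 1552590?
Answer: 2*I*√15455330410098383/202217 ≈ 1229.6*I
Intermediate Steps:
M = -1511830
f(d) = (293 + d)/(d + 2*d²) (f(d) = (293 + d)/(d + d*(2*d)) = (293 + d)/(d + 2*d²))
√(M + f(-551)) = √(-1511830 + (293 - 551)/((-551)*(1 + 2*(-551)))) = √(-1511830 - 1/551*(-258)/(1 - 1102)) = √(-1511830 - 1/551*(-258)/(-1101)) = √(-1511830 - 1/551*(-1/1101)*(-258)) = √(-1511830 - 86/202217) = √(-305717727196/202217) = 2*I*√15455330410098383/202217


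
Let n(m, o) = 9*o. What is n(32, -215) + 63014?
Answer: 61079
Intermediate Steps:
n(32, -215) + 63014 = 9*(-215) + 63014 = -1935 + 63014 = 61079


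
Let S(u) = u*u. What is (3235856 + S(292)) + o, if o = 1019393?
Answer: 4340513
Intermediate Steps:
S(u) = u²
(3235856 + S(292)) + o = (3235856 + 292²) + 1019393 = (3235856 + 85264) + 1019393 = 3321120 + 1019393 = 4340513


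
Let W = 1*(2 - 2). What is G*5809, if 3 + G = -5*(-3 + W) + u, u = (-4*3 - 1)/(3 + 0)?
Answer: 133607/3 ≈ 44536.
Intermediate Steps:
u = -13/3 (u = (-12 - 1)/3 = -13*1/3 = -13/3 ≈ -4.3333)
W = 0 (W = 1*0 = 0)
G = 23/3 (G = -3 + (-5*(-3 + 0) - 13/3) = -3 + (-5*(-3) - 13/3) = -3 + (15 - 13/3) = -3 + 32/3 = 23/3 ≈ 7.6667)
G*5809 = (23/3)*5809 = 133607/3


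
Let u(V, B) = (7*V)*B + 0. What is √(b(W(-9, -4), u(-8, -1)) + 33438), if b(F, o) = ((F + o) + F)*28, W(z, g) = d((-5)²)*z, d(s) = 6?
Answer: √31982 ≈ 178.84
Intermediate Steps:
W(z, g) = 6*z
u(V, B) = 7*B*V (u(V, B) = 7*B*V + 0 = 7*B*V)
b(F, o) = 28*o + 56*F (b(F, o) = (o + 2*F)*28 = 28*o + 56*F)
√(b(W(-9, -4), u(-8, -1)) + 33438) = √((28*(7*(-1)*(-8)) + 56*(6*(-9))) + 33438) = √((28*56 + 56*(-54)) + 33438) = √((1568 - 3024) + 33438) = √(-1456 + 33438) = √31982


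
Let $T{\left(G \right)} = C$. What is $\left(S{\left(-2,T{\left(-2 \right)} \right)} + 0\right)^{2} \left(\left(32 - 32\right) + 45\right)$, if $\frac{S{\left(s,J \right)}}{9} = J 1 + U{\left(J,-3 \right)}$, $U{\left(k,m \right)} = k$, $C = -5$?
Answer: $364500$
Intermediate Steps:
$T{\left(G \right)} = -5$
$S{\left(s,J \right)} = 18 J$ ($S{\left(s,J \right)} = 9 \left(J 1 + J\right) = 9 \left(J + J\right) = 9 \cdot 2 J = 18 J$)
$\left(S{\left(-2,T{\left(-2 \right)} \right)} + 0\right)^{2} \left(\left(32 - 32\right) + 45\right) = \left(18 \left(-5\right) + 0\right)^{2} \left(\left(32 - 32\right) + 45\right) = \left(-90 + 0\right)^{2} \left(0 + 45\right) = \left(-90\right)^{2} \cdot 45 = 8100 \cdot 45 = 364500$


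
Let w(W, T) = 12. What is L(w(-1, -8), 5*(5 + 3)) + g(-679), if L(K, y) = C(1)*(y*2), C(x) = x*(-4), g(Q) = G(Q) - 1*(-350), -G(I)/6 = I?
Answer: 4104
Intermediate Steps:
G(I) = -6*I
g(Q) = 350 - 6*Q (g(Q) = -6*Q - 1*(-350) = -6*Q + 350 = 350 - 6*Q)
C(x) = -4*x
L(K, y) = -8*y (L(K, y) = (-4*1)*(y*2) = -8*y)
L(w(-1, -8), 5*(5 + 3)) + g(-679) = -40*(5 + 3) + (350 - 6*(-679)) = -40*8 + (350 + 4074) = -8*40 + 4424 = -320 + 4424 = 4104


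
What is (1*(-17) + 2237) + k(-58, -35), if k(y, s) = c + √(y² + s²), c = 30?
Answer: 2250 + √4589 ≈ 2317.7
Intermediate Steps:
k(y, s) = 30 + √(s² + y²) (k(y, s) = 30 + √(y² + s²) = 30 + √(s² + y²))
(1*(-17) + 2237) + k(-58, -35) = (1*(-17) + 2237) + (30 + √((-35)² + (-58)²)) = (-17 + 2237) + (30 + √(1225 + 3364)) = 2220 + (30 + √4589) = 2250 + √4589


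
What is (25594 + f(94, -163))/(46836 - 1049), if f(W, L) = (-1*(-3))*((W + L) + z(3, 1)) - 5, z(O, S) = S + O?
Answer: 25394/45787 ≈ 0.55461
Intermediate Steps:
z(O, S) = O + S
f(W, L) = 7 + 3*L + 3*W (f(W, L) = (-1*(-3))*((W + L) + (3 + 1)) - 5 = 3*((L + W) + 4) - 5 = 3*(4 + L + W) - 5 = (12 + 3*L + 3*W) - 5 = 7 + 3*L + 3*W)
(25594 + f(94, -163))/(46836 - 1049) = (25594 + (7 + 3*(-163) + 3*94))/(46836 - 1049) = (25594 + (7 - 489 + 282))/45787 = (25594 - 200)*(1/45787) = 25394*(1/45787) = 25394/45787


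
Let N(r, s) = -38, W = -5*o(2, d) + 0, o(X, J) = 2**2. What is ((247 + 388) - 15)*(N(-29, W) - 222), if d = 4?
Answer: -161200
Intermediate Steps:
o(X, J) = 4
W = -20 (W = -5*4 + 0 = -20 + 0 = -20)
((247 + 388) - 15)*(N(-29, W) - 222) = ((247 + 388) - 15)*(-38 - 222) = (635 - 15)*(-260) = 620*(-260) = -161200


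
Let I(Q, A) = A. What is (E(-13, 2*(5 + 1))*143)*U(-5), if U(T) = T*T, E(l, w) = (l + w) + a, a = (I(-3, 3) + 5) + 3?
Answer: 35750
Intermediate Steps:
a = 11 (a = (3 + 5) + 3 = 8 + 3 = 11)
E(l, w) = 11 + l + w (E(l, w) = (l + w) + 11 = 11 + l + w)
U(T) = T²
(E(-13, 2*(5 + 1))*143)*U(-5) = ((11 - 13 + 2*(5 + 1))*143)*(-5)² = ((11 - 13 + 2*6)*143)*25 = ((11 - 13 + 12)*143)*25 = (10*143)*25 = 1430*25 = 35750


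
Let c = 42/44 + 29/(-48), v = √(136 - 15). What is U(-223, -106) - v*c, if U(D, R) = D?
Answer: -10889/48 ≈ -226.85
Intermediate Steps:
v = 11 (v = √121 = 11)
c = 185/528 (c = 42*(1/44) + 29*(-1/48) = 21/22 - 29/48 = 185/528 ≈ 0.35038)
U(-223, -106) - v*c = -223 - 11*185/528 = -223 - 1*185/48 = -223 - 185/48 = -10889/48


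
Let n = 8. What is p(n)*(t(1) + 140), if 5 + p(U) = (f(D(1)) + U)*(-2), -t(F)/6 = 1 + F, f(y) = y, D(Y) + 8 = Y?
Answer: -896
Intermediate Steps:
D(Y) = -8 + Y
t(F) = -6 - 6*F (t(F) = -6*(1 + F) = -6 - 6*F)
p(U) = 9 - 2*U (p(U) = -5 + ((-8 + 1) + U)*(-2) = -5 + (-7 + U)*(-2) = -5 + (14 - 2*U) = 9 - 2*U)
p(n)*(t(1) + 140) = (9 - 2*8)*((-6 - 6*1) + 140) = (9 - 16)*((-6 - 6) + 140) = -7*(-12 + 140) = -7*128 = -896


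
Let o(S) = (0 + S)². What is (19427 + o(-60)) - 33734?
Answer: -10707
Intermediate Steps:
o(S) = S²
(19427 + o(-60)) - 33734 = (19427 + (-60)²) - 33734 = (19427 + 3600) - 33734 = 23027 - 33734 = -10707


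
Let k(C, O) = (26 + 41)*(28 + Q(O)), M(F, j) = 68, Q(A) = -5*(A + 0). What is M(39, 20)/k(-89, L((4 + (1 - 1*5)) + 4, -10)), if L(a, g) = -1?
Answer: 68/2211 ≈ 0.030755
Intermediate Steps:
Q(A) = -5*A
k(C, O) = 1876 - 335*O (k(C, O) = (26 + 41)*(28 - 5*O) = 67*(28 - 5*O) = 1876 - 335*O)
M(39, 20)/k(-89, L((4 + (1 - 1*5)) + 4, -10)) = 68/(1876 - 335*(-1)) = 68/(1876 + 335) = 68/2211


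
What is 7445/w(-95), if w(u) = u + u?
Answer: -1489/38 ≈ -39.184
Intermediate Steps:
w(u) = 2*u
7445/w(-95) = 7445/((2*(-95))) = 7445/(-190) = 7445*(-1/190) = -1489/38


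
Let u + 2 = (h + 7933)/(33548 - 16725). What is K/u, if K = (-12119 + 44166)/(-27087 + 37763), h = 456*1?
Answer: -539126681/269643732 ≈ -1.9994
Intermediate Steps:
h = 456
K = 32047/10676 ≈ 3.0018
u = -25257/16823 (u = -2 + (456 + 7933)/(33548 - 16725) = -2 + 8389/16823 = -25257/16823 ≈ -1.5013)
K/u = 32047/(10676*(-25257/16823)) = (32047/10676)*(-16823/25257) = -539126681/269643732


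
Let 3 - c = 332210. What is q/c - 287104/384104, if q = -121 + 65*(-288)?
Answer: -11017631883/15950254691 ≈ -0.69075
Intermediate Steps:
c = -332207 (c = 3 - 1*332210 = 3 - 332210 = -332207)
q = -18841 (q = -121 - 18720 = -18841)
q/c - 287104/384104 = -18841/(-332207) - 287104/384104 = -18841*(-1/332207) - 287104*1/384104 = 18841/332207 - 35888/48013 = -11017631883/15950254691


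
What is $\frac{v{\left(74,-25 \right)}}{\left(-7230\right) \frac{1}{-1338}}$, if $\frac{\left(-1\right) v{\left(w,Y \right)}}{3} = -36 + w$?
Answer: $- \frac{25422}{1205} \approx -21.097$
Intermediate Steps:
$v{\left(w,Y \right)} = 108 - 3 w$ ($v{\left(w,Y \right)} = - 3 \left(-36 + w\right) = 108 - 3 w$)
$\frac{v{\left(74,-25 \right)}}{\left(-7230\right) \frac{1}{-1338}} = \frac{108 - 222}{\left(-7230\right) \frac{1}{-1338}} = \frac{108 - 222}{\left(-7230\right) \left(- \frac{1}{1338}\right)} = - \frac{114}{\frac{1205}{223}} = \left(-114\right) \frac{223}{1205} = - \frac{25422}{1205}$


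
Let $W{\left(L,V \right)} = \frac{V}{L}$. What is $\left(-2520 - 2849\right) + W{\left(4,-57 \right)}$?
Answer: $- \frac{21533}{4} \approx -5383.3$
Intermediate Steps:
$\left(-2520 - 2849\right) + W{\left(4,-57 \right)} = \left(-2520 - 2849\right) - \frac{57}{4} = -5369 - \frac{57}{4} = - \frac{21533}{4}$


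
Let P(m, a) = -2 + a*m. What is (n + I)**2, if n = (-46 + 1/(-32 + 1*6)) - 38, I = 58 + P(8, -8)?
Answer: 5726449/676 ≈ 8471.1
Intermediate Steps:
I = -8 (I = 58 + (-2 - 8*8) = 58 + (-2 - 64) = 58 - 66 = -8)
n = -2185/26 (n = (-46 + 1/(-32 + 6)) - 38 = (-46 + 1/(-26)) - 38 = (-46 - 1/26) - 38 = -1197/26 - 38 = -2185/26 ≈ -84.038)
(n + I)**2 = (-2185/26 - 8)**2 = (-2393/26)**2 = 5726449/676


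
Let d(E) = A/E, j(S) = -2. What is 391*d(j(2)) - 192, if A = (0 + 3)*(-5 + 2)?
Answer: 3135/2 ≈ 1567.5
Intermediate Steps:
A = -9 (A = 3*(-3) = -9)
d(E) = -9/E
391*d(j(2)) - 192 = 391*(-9/(-2)) - 192 = 391*(-9*(-½)) - 192 = 391*(9/2) - 192 = 3519/2 - 192 = 3135/2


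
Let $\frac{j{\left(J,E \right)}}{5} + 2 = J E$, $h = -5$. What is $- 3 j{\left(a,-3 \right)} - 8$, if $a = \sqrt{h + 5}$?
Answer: $22$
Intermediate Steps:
$a = 0$ ($a = \sqrt{-5 + 5} = \sqrt{0} = 0$)
$j{\left(J,E \right)} = -10 + 5 E J$ ($j{\left(J,E \right)} = -10 + 5 J E = -10 + 5 E J$)
$- 3 j{\left(a,-3 \right)} - 8 = - 3 \left(-10 + 5 \left(-3\right) 0\right) - 8 = - 3 \left(-10 + 0\right) - 8 = \left(-3\right) \left(-10\right) - 8 = 30 - 8 = 22$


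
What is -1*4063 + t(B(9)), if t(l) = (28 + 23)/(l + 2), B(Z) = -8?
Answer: -8143/2 ≈ -4071.5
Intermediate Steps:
t(l) = 51/(2 + l)
-1*4063 + t(B(9)) = -1*4063 + 51/(2 - 8) = -4063 + 51/(-6) = -4063 + 51*(-⅙) = -4063 - 17/2 = -8143/2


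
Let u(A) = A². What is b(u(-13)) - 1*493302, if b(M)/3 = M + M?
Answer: -492288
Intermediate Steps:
b(M) = 6*M (b(M) = 3*(M + M) = 3*(2*M) = 6*M)
b(u(-13)) - 1*493302 = 6*(-13)² - 1*493302 = 6*169 - 493302 = 1014 - 493302 = -492288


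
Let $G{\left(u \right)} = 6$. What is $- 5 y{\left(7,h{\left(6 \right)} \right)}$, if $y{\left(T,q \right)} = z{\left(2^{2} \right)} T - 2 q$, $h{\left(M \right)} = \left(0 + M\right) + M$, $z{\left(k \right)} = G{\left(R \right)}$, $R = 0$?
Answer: $-90$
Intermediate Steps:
$z{\left(k \right)} = 6$
$h{\left(M \right)} = 2 M$ ($h{\left(M \right)} = M + M = 2 M$)
$y{\left(T,q \right)} = - 2 q + 6 T$ ($y{\left(T,q \right)} = 6 T - 2 q = - 2 q + 6 T$)
$- 5 y{\left(7,h{\left(6 \right)} \right)} = - 5 \left(- 2 \cdot 2 \cdot 6 + 6 \cdot 7\right) = - 5 \left(\left(-2\right) 12 + 42\right) = - 5 \left(-24 + 42\right) = \left(-5\right) 18 = -90$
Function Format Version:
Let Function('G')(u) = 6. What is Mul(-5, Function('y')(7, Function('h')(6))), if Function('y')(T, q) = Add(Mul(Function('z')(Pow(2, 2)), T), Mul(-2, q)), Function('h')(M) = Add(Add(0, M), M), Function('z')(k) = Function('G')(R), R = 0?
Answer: -90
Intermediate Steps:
Function('z')(k) = 6
Function('h')(M) = Mul(2, M) (Function('h')(M) = Add(M, M) = Mul(2, M))
Function('y')(T, q) = Add(Mul(-2, q), Mul(6, T)) (Function('y')(T, q) = Add(Mul(6, T), Mul(-2, q)) = Add(Mul(-2, q), Mul(6, T)))
Mul(-5, Function('y')(7, Function('h')(6))) = Mul(-5, Add(Mul(-2, Mul(2, 6)), Mul(6, 7))) = Mul(-5, Add(Mul(-2, 12), 42)) = Mul(-5, Add(-24, 42)) = Mul(-5, 18) = -90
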